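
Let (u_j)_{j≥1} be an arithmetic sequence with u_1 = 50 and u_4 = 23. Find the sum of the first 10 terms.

Common difference d = (23 - 50) / (4 - 1) = -9.
u_j = 50 + (j - 1)·(-9).
u_{10} = -31; S = 10·(50 + (-31))/2 = 95.

95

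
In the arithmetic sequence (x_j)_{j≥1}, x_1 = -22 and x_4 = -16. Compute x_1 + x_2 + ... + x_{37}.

518

Common difference d = (-16 - (-22)) / (4 - 1) = 2.
x_j = -22 + (j - 1)·2.
x_{37} = 50; S = 37·(-22 + 50)/2 = 518.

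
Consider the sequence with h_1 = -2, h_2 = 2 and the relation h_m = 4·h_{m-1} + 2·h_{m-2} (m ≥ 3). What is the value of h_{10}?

153632

Compute successive terms:
h_3 = 4  h_4 = 20  h_5 = 88  h_6 = 392  h_7 = 1744  h_8 = 7760  h_9 = 34528  h_{10} = 153632.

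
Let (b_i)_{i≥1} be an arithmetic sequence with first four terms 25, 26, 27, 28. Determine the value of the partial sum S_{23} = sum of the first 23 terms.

Common difference d = 1.
b_i = 25 + (i - 1)·1.
b_{23} = 47; S = 23·(25 + 47)/2 = 828.

828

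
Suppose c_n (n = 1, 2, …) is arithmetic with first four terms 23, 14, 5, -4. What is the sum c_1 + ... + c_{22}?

Common difference d = -9.
c_n = 23 + (n - 1)·(-9).
c_{22} = -166; S = 22·(23 + (-166))/2 = -1573.

-1573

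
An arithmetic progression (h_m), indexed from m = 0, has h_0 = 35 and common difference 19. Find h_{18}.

h_m = 35 + (m - 0)·19.
h_{18} = 35 + 18·19 = 377.

377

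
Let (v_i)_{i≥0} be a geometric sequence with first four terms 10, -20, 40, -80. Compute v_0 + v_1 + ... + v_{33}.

Common ratio r = -2.
v_i = 10·(-2)^(i-0).
S = 10·((-2)^34 - 1)/(-2 - 1) = 10·(17179869184 - 1)/(-3) = -57266230610.

-57266230610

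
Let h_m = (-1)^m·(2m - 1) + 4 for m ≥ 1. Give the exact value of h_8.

(-1)^8 = 1; 2m - 1 at m=8 is 15; so h_8 = 19.

19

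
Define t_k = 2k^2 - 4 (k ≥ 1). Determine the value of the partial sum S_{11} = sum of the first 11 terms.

968

Over k = 1..11: Σk = 66, Σk² = 506.
Total = (2)·506 + (-4)·11 = 968.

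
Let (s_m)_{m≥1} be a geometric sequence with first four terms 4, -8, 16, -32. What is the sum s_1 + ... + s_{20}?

-1398100

Common ratio r = -2.
s_m = 4·(-2)^(m-1).
S = 4·((-2)^20 - 1)/(-2 - 1) = 4·(1048576 - 1)/(-3) = -1398100.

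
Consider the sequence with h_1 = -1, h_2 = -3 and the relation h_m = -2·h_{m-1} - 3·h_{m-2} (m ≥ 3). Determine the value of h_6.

45

h_3 = 9, h_4 = -9, h_5 = -9, h_6 = 45.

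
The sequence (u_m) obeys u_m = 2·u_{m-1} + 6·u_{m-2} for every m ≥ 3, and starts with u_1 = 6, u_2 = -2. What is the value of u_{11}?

Iterate the recurrence:
u_3 = 32;  u_4 = 52;  u_5 = 296;  u_6 = 904;  u_7 = 3584;  u_8 = 12592;  u_9 = 46688;  u_{10} = 168928;  u_{11} = 617984.

617984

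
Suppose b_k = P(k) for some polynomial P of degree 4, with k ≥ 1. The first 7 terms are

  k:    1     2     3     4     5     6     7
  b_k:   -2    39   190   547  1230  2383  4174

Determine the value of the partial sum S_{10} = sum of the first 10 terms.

41233

1st diffs: 41, 151, 357, 683, 1153, 1791.
2nd diffs: 110, 206, 326, 470, 638.
3rd diffs: 96, 120, 144, 168.
4th diffs: 24, 24, 24 (constant).
Newton forward-difference form: b_k = -2 + 41·C(k-1,1) + 110·C(k-1,2) + 96·C(k-1,3) + 24·C(k-1,4).
Continuing: 6795, 10462, 15415.
Summing k = 1..10 (10 terms) gives 41233.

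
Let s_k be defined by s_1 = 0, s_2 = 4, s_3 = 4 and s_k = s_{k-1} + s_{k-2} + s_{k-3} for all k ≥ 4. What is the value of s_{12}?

Iterate the recurrence:
s_4 = 8; s_5 = 16; s_6 = 28; s_7 = 52; s_8 = 96; s_9 = 176; s_{10} = 324; s_{11} = 596; s_{12} = 1096.

1096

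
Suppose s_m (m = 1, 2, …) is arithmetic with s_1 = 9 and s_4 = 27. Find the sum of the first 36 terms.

Common difference d = (27 - 9) / (4 - 1) = 6.
s_m = 9 + (m - 1)·6.
s_{36} = 219; S = 36·(9 + 219)/2 = 4104.

4104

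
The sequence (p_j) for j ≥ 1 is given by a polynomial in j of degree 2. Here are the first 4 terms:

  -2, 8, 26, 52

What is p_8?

236

1st diffs: 10, 18, 26.
2nd diffs: 8, 8 (constant).
Newton forward-difference form: p_j = -2 + 10·C(j-1,1) + 8·C(j-1,2).
At j = 8: j-1 = 7, so p_8 = -2 + 70 + 168 = 236.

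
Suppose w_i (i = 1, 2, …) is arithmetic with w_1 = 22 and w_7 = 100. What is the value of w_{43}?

Common difference d = (100 - 22) / (7 - 1) = 13.
w_i = 22 + (i - 1)·13.
w_{43} = 22 + 42·13 = 568.

568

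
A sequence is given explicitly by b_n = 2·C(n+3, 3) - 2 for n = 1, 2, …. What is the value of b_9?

C(12, 3) = 220, so b_9 = 438.

438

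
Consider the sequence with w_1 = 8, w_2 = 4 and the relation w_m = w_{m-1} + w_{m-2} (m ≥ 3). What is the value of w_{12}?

Step forward from the initial values:
w_3 = 12;  w_4 = 16;  w_5 = 28;  w_6 = 44;  w_7 = 72;  w_8 = 116;  w_9 = 188;  w_{10} = 304;  w_{11} = 492;  w_{12} = 796.

796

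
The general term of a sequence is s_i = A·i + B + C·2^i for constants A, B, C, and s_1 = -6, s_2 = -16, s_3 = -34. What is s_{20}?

-4194340

Write the equations: A + B + 2C = -6; 2A + B + 4C = -16; 3A + B + 8C = -34.
Subtracting the first from the second: A + 2C = -10.
Subtracting the second from the third: A + 4C = -18.
Solving: C = -4, A = -2, then B = 4.
So s_i = -2·i + 4 + (-4)·2^i; at i=20 this is -4194340.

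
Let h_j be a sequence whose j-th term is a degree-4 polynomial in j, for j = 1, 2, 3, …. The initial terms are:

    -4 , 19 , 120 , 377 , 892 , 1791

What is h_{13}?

34460

1st diffs: 23, 101, 257, 515, 899.
2nd diffs: 78, 156, 258, 384.
3rd diffs: 78, 102, 126.
4th diffs: 24, 24 (constant).
Newton forward-difference form: h_j = -4 + 23·C(j-1,1) + 78·C(j-1,2) + 78·C(j-1,3) + 24·C(j-1,4).
At j = 13: j-1 = 12, so h_{13} = -4 + 276 + 5148 + 17160 + 11880 = 34460.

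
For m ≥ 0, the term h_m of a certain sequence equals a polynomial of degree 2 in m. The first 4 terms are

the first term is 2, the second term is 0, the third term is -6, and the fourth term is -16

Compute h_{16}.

-510

1st diffs: -2, -6, -10.
2nd diffs: -4, -4 (constant).
So h_m = -2m^2 + 2.
Evaluating at m = 16 gives h_{16} = -510.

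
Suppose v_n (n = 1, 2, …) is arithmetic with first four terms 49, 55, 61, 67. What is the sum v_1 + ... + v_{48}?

9120

Common difference d = 6.
v_n = 49 + (n - 1)·6.
v_{48} = 331; S = 48·(49 + 331)/2 = 9120.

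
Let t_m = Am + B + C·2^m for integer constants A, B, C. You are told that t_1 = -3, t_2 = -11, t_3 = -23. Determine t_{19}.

-1048647

Write the equations: A + B + 2C = -3; 2A + B + 4C = -11; 3A + B + 8C = -23.
Subtracting the first from the second: A + 2C = -8.
Subtracting the second from the third: A + 4C = -12.
Solving: C = -2, A = -4, then B = 5.
Hence t_{19} = -4·19 + 5 + (-2)·524288 = -1048647.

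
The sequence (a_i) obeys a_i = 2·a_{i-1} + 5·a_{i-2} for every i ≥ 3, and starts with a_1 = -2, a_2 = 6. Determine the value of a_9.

12638

a_3 = 2; a_4 = 34; a_5 = 78; a_6 = 326; a_7 = 1042; a_8 = 3714; a_9 = 12638.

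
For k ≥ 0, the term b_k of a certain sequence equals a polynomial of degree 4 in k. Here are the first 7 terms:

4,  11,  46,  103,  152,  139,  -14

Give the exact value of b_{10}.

1st diffs: 7, 35, 57, 49, -13, -153.
2nd diffs: 28, 22, -8, -62, -140.
3rd diffs: -6, -30, -54, -78.
4th diffs: -24, -24, -24 (constant).
So b_k = -k^4 + 5k^3 + 6k^2 - 3k + 4.
Evaluating at k = 10 gives b_{10} = -4426.

-4426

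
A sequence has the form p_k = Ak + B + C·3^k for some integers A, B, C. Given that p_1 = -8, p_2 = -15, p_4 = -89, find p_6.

Plug in k = 1, 2, 4: A + B + 3C = -8; 2A + B + 9C = -15; 4A + B + 81C = -89.
Subtracting the first from the second: A + 6C = -7.
Subtracting the second from the third: 2A + 72C = -74.
Solving: C = -1, A = -1, then B = -4.
Hence p_6 = -1·6 + (-4) + (-1)·729 = -739.

-739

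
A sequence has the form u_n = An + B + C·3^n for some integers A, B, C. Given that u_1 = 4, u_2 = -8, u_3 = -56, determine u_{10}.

-177080

The three given values yield: A + B + 3C = 4; 2A + B + 9C = -8; 3A + B + 27C = -56.
Subtracting the first from the second: A + 6C = -12.
Subtracting the second from the third: A + 18C = -48.
Solving: C = -3, A = 6, then B = 7.
Hence u_{10} = 6·10 + 7 + (-3)·59049 = -177080.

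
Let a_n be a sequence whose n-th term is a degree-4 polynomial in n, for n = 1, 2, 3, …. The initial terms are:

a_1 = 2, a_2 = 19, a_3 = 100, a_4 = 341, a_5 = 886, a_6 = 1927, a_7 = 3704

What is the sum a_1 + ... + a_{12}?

100762

1st diffs: 17, 81, 241, 545, 1041, 1777.
2nd diffs: 64, 160, 304, 496, 736.
3rd diffs: 96, 144, 192, 240.
4th diffs: 48, 48, 48 (constant).
So a_n = 2n^4 - 4n^3 + 6n^2 - 3n + 1.
Continuing: …, 6505, 10666, 16571, 24652, …, a_{12} = 35389.
Summing n = 1..12 (12 terms) gives 100762.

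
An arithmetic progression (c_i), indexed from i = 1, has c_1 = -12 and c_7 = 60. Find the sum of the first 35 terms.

Common difference d = (60 - (-12)) / (7 - 1) = 12.
c_i = -12 + (i - 1)·12.
c_{35} = 396; S = 35·(-12 + 396)/2 = 6720.

6720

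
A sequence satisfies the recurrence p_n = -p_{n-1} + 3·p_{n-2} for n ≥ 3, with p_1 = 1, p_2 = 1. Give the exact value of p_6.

Compute successive terms:
p_3 = 2  p_4 = 1  p_5 = 5  p_6 = -2.

-2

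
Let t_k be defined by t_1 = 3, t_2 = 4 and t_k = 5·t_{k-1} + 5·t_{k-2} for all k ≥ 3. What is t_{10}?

7899375

t_3 = 35, t_4 = 195, t_5 = 1150, t_6 = 6725, t_7 = 39375, t_8 = 230500, t_9 = 1349375, t_{10} = 7899375.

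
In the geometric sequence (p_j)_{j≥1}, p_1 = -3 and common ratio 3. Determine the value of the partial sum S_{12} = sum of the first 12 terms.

-797160

p_j = (-3)·3^(j-1).
S = (-3)·(3^12 - 1)/(3 - 1) = (-3)·(531441 - 1)/(2) = -797160.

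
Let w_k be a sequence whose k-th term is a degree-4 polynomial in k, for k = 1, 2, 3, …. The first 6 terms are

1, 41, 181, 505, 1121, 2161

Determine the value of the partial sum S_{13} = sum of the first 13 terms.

122681

1st diffs: 40, 140, 324, 616, 1040.
2nd diffs: 100, 184, 292, 424.
3rd diffs: 84, 108, 132.
4th diffs: 24, 24 (constant).
Newton forward-difference form: w_k = 1 + 40·C(k-1,1) + 100·C(k-1,2) + 84·C(k-1,3) + 24·C(k-1,4).
Continuing: …, 3781, 6161, 9505, 14041, …, w_{13} = 37441.
Summing k = 1..13 (13 terms) gives 122681.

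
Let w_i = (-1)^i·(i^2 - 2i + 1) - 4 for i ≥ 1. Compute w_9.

(-1)^9 = -1; i^2 - 2i + 1 at i=9 is 64; so w_9 = -68.

-68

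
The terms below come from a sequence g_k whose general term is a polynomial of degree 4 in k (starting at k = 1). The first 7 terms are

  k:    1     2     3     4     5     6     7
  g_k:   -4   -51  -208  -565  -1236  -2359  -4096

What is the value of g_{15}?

1st diffs: -47, -157, -357, -671, -1123, -1737.
2nd diffs: -110, -200, -314, -452, -614.
3rd diffs: -90, -114, -138, -162.
4th diffs: -24, -24, -24 (constant).
Newton forward-difference form: g_k = -4 + (-47)·C(k-1,1) + (-110)·C(k-1,2) + (-90)·C(k-1,3) + (-24)·C(k-1,4).
At k = 15: k-1 = 14, so g_{15} = -4 - 658 - 10010 - 32760 - 24024 = -67456.

-67456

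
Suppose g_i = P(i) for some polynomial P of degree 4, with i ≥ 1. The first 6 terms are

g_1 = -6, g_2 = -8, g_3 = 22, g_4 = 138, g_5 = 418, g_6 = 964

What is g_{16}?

60654

1st diffs: -2, 30, 116, 280, 546.
2nd diffs: 32, 86, 164, 266.
3rd diffs: 54, 78, 102.
4th diffs: 24, 24 (constant).
So g_i = i^4 - i^3 - 3i^2 - i - 2.
Evaluating at i = 16 gives g_{16} = 60654.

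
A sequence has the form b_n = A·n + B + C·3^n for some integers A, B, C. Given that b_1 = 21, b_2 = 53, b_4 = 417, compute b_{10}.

Write the equations: A + B + 3C = 21; 2A + B + 9C = 53; 4A + B + 81C = 417.
Subtracting the first from the second: A + 6C = 32.
Subtracting the second from the third: 2A + 72C = 364.
Solving: C = 5, A = 2, then B = 4.
So b_n = 2·n + 4 + 5·3^n; at n=10 this is 295269.

295269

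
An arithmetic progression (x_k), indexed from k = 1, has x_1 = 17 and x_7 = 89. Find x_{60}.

Common difference d = (89 - 17) / (7 - 1) = 12.
x_k = 17 + (k - 1)·12.
x_{60} = 17 + 59·12 = 725.

725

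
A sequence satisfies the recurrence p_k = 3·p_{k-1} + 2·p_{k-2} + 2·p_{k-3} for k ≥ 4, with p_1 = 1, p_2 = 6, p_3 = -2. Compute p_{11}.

74860

Applying the relation repeatedly:
p_4 = 8, p_5 = 32, p_6 = 108, p_7 = 404, p_8 = 1492, p_9 = 5500, p_{10} = 20292, p_{11} = 74860.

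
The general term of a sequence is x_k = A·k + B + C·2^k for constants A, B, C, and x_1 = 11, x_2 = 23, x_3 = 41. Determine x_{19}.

The three given values yield: A + B + 2C = 11; 2A + B + 4C = 23; 3A + B + 8C = 41.
Subtracting the first from the second: A + 2C = 12.
Subtracting the second from the third: A + 4C = 18.
Solving: C = 3, A = 6, then B = -1.
Therefore x_{19} = 114 + (-1) + 3·524288 = 1572977.

1572977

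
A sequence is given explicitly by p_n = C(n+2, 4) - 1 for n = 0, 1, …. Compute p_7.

C(9, 4) = 126, so p_7 = 125.

125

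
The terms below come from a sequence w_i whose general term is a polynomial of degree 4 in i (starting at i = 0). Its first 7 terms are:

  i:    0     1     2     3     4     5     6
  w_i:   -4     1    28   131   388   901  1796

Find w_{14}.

1st diffs: 5, 27, 103, 257, 513, 895.
2nd diffs: 22, 76, 154, 256, 382.
3rd diffs: 54, 78, 102, 126.
4th diffs: 24, 24, 24 (constant).
Newton forward-difference form: w_i = -4 + 5·C(i,1) + 22·C(i,2) + 54·C(i,3) + 24·C(i,4).
At i = 14: i = 14, so w_{14} = -4 + 70 + 2002 + 19656 + 24024 = 45748.

45748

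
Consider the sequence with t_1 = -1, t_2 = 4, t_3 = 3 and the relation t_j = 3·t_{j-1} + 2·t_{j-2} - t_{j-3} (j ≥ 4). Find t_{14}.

Step forward from the initial values:
t_4 = 18, t_5 = 56, t_6 = 201, …, t_{11} = 103638, t_{12} = 361788, t_{13} = 1262951, t_{14} = 4408791.

4408791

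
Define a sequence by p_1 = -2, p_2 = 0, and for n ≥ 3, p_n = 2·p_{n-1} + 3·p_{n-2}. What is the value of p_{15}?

Compute successive terms:
p_3 = -6;  p_4 = -12;  p_5 = -42;  …;  p_{12} = -88572;  p_{13} = -265722;  p_{14} = -797160;  p_{15} = -2391486.
(Characteristic roots are 3 and -1.)

-2391486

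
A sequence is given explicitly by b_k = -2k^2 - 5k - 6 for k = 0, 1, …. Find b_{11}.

b_{11} = -2·11^2 - 5·11 - 6 = -303.

-303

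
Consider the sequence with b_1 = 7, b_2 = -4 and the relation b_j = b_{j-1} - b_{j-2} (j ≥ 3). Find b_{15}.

Step forward from the initial values:
b_3 = -11;  b_4 = -7;  b_5 = 4;  …;  b_{12} = 11;  b_{13} = 7;  b_{14} = -4;  b_{15} = -11.

-11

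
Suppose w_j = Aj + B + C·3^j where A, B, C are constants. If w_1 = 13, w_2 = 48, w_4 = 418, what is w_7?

10963

The three given values yield: A + B + 3C = 13; 2A + B + 9C = 48; 4A + B + 81C = 418.
Subtracting the first from the second: A + 6C = 35.
Subtracting the second from the third: 2A + 72C = 370.
Solving: C = 5, A = 5, then B = -7.
Hence w_7 = 5·7 + (-7) + 5·2187 = 10963.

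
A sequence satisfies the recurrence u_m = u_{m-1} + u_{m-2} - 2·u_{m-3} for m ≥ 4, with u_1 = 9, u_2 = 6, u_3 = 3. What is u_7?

-33

Applying the relation repeatedly:
u_4 = -9;  u_5 = -18;  u_6 = -33;  u_7 = -33.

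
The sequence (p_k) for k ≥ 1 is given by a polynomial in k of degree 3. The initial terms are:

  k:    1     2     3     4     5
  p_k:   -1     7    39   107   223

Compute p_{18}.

1st diffs: 8, 32, 68, 116.
2nd diffs: 24, 36, 48.
3rd diffs: 12, 12 (constant).
Newton forward-difference form: p_k = -1 + 8·C(k-1,1) + 24·C(k-1,2) + 12·C(k-1,3).
At k = 18: k-1 = 17, so p_{18} = -1 + 136 + 3264 + 8160 = 11559.

11559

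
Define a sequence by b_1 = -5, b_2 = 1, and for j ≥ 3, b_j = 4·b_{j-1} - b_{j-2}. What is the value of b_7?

1825

Applying the relation repeatedly:
b_3 = 9  b_4 = 35  b_5 = 131  b_6 = 489  b_7 = 1825.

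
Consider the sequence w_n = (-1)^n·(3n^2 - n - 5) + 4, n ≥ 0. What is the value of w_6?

101

(-1)^6 = 1; 3n^2 - n - 5 at n=6 is 97; so w_6 = 101.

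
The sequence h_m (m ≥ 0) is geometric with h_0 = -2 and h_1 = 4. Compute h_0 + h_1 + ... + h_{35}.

Common ratio r = -2.
h_m = (-2)·(-2)^(m-0).
S = (-2)·((-2)^36 - 1)/(-2 - 1) = (-2)·(68719476736 - 1)/(-3) = 45812984490.

45812984490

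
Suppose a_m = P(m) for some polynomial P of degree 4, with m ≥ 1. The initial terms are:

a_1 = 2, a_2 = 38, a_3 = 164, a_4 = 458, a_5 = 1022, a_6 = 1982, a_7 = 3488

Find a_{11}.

18812

1st diffs: 36, 126, 294, 564, 960, 1506.
2nd diffs: 90, 168, 270, 396, 546.
3rd diffs: 78, 102, 126, 150.
4th diffs: 24, 24, 24 (constant).
Newton forward-difference form: a_m = 2 + 36·C(m-1,1) + 90·C(m-1,2) + 78·C(m-1,3) + 24·C(m-1,4).
At m = 11: m-1 = 10, so a_{11} = 2 + 360 + 4050 + 9360 + 5040 = 18812.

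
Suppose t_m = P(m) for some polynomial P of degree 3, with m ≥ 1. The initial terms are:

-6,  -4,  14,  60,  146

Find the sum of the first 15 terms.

23780

1st diffs: 2, 18, 46, 86.
2nd diffs: 16, 28, 40.
3rd diffs: 12, 12 (constant).
Newton forward-difference form: t_m = -6 + 2·C(m-1,1) + 16·C(m-1,2) + 12·C(m-1,3).
Continuing: …, 284, 486, 764, 1130, …, t_{15} = 5846.
Summing m = 1..15 (15 terms) gives 23780.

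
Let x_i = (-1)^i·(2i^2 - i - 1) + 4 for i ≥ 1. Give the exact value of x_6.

69

(-1)^6 = 1; 2i^2 - i - 1 at i=6 is 65; so x_6 = 69.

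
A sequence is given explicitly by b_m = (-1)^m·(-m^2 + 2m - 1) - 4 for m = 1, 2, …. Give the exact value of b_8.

(-1)^8 = 1; -m^2 + 2m - 1 at m=8 is -49; so b_8 = -53.

-53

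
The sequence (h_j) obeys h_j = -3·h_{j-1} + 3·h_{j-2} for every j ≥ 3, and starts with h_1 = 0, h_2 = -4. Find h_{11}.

Step forward from the initial values:
h_3 = 12;  h_4 = -48;  h_5 = 180;  h_6 = -684;  h_7 = 2592;  h_8 = -9828;  h_9 = 37260;  h_{10} = -141264;  h_{11} = 535572.

535572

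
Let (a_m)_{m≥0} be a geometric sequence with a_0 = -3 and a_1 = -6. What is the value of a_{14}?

-49152

Common ratio r = 2.
a_m = (-3)·2^(m-0).
a_{14} = (-3)·2^14 = -49152.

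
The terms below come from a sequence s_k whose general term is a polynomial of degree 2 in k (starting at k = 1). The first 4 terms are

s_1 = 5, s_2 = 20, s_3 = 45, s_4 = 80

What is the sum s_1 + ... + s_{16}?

7480

1st diffs: 15, 25, 35.
2nd diffs: 10, 10 (constant).
So s_k = 5k^2.
Continuing: …, 125, 180, 245, 320, …, s_{16} = 1280.
Summing k = 1..16 (16 terms) gives 7480.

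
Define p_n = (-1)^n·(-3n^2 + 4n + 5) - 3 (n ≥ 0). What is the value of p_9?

199

(-1)^9 = -1; -3n^2 + 4n + 5 at n=9 is -202; so p_9 = 199.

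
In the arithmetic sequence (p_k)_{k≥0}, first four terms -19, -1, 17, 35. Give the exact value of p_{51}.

Common difference d = 18.
p_k = -19 + (k - 0)·18.
p_{51} = -19 + 51·18 = 899.

899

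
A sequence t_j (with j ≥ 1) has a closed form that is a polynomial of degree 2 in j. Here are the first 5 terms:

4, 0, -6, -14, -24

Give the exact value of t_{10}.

-104

1st diffs: -4, -6, -8, -10.
2nd diffs: -2, -2, -2 (constant).
Newton forward-difference form: t_j = 4 + (-4)·C(j-1,1) + (-2)·C(j-1,2).
At j = 10: j-1 = 9, so t_{10} = 4 - 36 - 72 = -104.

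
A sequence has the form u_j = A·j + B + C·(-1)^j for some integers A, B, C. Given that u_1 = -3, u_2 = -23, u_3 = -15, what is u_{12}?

Write the equations: A + B - C = -3; 2A + B + C = -23; 3A + B - C = -15.
Subtracting the first from the second: A + 2C = -20.
Subtracting the second from the third: A - 2C = 8.
Solving: C = -7, A = -6, then B = -4.
So u_j = -6·j + (-4) + (-7)·(-1)^j; at j=12 this is -83.

-83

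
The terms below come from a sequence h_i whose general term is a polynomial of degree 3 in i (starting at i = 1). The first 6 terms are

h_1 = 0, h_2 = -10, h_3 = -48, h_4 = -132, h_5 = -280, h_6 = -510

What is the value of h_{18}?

-16218

1st diffs: -10, -38, -84, -148, -230.
2nd diffs: -28, -46, -64, -82.
3rd diffs: -18, -18, -18 (constant).
So h_i = -3i^3 + 4i^2 - i.
Evaluating at i = 18 gives h_{18} = -16218.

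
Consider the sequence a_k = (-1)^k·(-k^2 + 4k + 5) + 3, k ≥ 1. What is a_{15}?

(-1)^15 = -1; -k^2 + 4k + 5 at k=15 is -160; so a_{15} = 163.

163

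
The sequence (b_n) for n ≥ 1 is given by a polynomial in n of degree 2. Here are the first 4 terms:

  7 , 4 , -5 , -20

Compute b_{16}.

-668

1st diffs: -3, -9, -15.
2nd diffs: -6, -6 (constant).
Newton forward-difference form: b_n = 7 + (-3)·C(n-1,1) + (-6)·C(n-1,2).
At n = 16: n-1 = 15, so b_{16} = 7 - 45 - 630 = -668.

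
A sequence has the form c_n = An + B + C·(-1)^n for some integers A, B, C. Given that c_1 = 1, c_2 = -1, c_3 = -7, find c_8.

-25

Write the equations: A + B - C = 1; 2A + B + C = -1; 3A + B - C = -7.
Subtracting the first from the second: A + 2C = -2.
Subtracting the second from the third: A - 2C = -6.
Solving: C = 1, A = -4, then B = 6.
Hence c_8 = -4·8 + 6 + 1·1 = -25.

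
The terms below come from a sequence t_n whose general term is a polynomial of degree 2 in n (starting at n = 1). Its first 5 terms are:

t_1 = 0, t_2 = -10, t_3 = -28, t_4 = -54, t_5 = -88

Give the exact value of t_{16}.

1st diffs: -10, -18, -26, -34.
2nd diffs: -8, -8, -8 (constant).
So t_n = -4n^2 + 2n + 2.
Evaluating at n = 16 gives t_{16} = -990.

-990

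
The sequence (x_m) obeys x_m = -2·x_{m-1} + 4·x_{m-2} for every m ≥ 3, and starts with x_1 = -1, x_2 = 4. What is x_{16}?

52330496

Iterate the recurrence:
x_3 = -12  x_4 = 40  x_5 = -128  …  x_{13} = -1544192  x_{14} = 4997120  x_{15} = -16171008  x_{16} = 52330496.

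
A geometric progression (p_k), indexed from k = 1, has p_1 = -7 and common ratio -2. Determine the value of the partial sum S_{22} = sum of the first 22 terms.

p_k = (-7)·(-2)^(k-1).
S = (-7)·((-2)^22 - 1)/(-2 - 1) = (-7)·(4194304 - 1)/(-3) = 9786707.

9786707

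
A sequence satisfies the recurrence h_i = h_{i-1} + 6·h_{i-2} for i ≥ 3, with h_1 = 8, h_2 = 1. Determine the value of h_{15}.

16337461

Compute successive terms:
h_3 = 49; h_4 = 55; h_5 = 349; …; h_{12} = 592879; h_{13} = 1825741; h_{14} = 5383015; h_{15} = 16337461.
(Characteristic roots are 3 and -2.)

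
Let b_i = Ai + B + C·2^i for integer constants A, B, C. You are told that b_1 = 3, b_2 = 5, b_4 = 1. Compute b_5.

At i = 1, 2, 4: A + B + 2C = 3; 2A + B + 4C = 5; 4A + B + 16C = 1.
Subtracting the first from the second: A + 2C = 2.
Subtracting the second from the third: 2A + 12C = -4.
Solving: C = -1, A = 4, then B = 1.
Therefore b_5 = 20 + 1 + (-1)·32 = -11.

-11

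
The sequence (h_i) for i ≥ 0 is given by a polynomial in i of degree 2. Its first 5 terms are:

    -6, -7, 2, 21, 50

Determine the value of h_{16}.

1178

1st diffs: -1, 9, 19, 29.
2nd diffs: 10, 10, 10 (constant).
Newton forward-difference form: h_i = -6 + (-1)·C(i,1) + 10·C(i,2).
At i = 16: i = 16, so h_{16} = -6 - 16 + 1200 = 1178.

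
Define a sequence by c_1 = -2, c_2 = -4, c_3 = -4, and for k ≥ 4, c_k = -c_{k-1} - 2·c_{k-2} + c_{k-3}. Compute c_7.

Step forward from the initial values:
c_4 = 10; c_5 = -6; c_6 = -18; c_7 = 40.

40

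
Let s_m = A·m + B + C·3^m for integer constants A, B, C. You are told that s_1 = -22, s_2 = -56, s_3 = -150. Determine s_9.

-98454

The three given values yield: A + B + 3C = -22; 2A + B + 9C = -56; 3A + B + 27C = -150.
Subtracting the first from the second: A + 6C = -34.
Subtracting the second from the third: A + 18C = -94.
Solving: C = -5, A = -4, then B = -3.
Therefore s_9 = -36 + (-3) + (-5)·19683 = -98454.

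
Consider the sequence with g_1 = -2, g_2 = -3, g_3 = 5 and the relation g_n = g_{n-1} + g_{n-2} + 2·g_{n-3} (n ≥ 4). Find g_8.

-3

Iterate the recurrence:
g_4 = -2; g_5 = -3; g_6 = 5; g_7 = -2; g_8 = -3.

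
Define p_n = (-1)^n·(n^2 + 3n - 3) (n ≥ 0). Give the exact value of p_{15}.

-267

(-1)^15 = -1; n^2 + 3n - 3 at n=15 is 267; so p_{15} = -267.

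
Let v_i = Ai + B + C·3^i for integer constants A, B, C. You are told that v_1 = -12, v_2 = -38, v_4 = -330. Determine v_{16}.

Plug in i = 1, 2, 4: A + B + 3C = -12; 2A + B + 9C = -38; 4A + B + 81C = -330.
Subtracting the first from the second: A + 6C = -26.
Subtracting the second from the third: 2A + 72C = -292.
Solving: C = -4, A = -2, then B = 2.
Therefore v_{16} = -32 + 2 + (-4)·43046721 = -172186914.

-172186914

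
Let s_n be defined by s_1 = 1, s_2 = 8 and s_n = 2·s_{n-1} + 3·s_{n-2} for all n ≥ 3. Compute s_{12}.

398582

Step forward from the initial values:
s_3 = 19  s_4 = 62  s_5 = 181  s_6 = 548  s_7 = 1639  s_8 = 4922  s_9 = 14761  s_{10} = 44288  s_{11} = 132859  s_{12} = 398582.
(Characteristic roots are 3 and -1.)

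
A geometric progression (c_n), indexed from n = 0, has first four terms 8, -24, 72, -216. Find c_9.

-157464

Common ratio r = -3.
c_n = 8·(-3)^(n-0).
c_9 = 8·(-3)^9 = -157464.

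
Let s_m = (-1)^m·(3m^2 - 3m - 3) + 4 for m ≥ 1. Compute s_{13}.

(-1)^13 = -1; 3m^2 - 3m - 3 at m=13 is 465; so s_{13} = -461.

-461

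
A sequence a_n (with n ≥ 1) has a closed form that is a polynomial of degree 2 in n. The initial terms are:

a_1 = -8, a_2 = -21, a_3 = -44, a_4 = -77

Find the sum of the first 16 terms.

-7288

1st diffs: -13, -23, -33.
2nd diffs: -10, -10 (constant).
Newton forward-difference form: a_n = -8 + (-13)·C(n-1,1) + (-10)·C(n-1,2).
Continuing: …, -120, -173, -236, -309, …, a_{16} = -1253.
Summing n = 1..16 (16 terms) gives -7288.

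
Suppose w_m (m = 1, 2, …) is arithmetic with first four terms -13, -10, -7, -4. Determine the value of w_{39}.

Common difference d = 3.
w_m = -13 + (m - 1)·3.
w_{39} = -13 + 38·3 = 101.

101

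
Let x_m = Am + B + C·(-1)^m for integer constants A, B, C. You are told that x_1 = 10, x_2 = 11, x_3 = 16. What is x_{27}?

88

The three given values yield: A + B - C = 10; 2A + B + C = 11; 3A + B - C = 16.
Subtracting the first from the second: A + 2C = 1.
Subtracting the second from the third: A - 2C = 5.
Solving: C = -1, A = 3, then B = 6.
Hence x_{27} = 3·27 + 6 + (-1)·(-1) = 88.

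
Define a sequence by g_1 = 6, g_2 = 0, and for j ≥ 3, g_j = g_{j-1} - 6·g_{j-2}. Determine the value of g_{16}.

-1095156

Iterate the recurrence:
g_3 = -36; g_4 = -36; g_5 = 180; …; g_{13} = -182124; g_{14} = 437580; g_{15} = 1530324; g_{16} = -1095156.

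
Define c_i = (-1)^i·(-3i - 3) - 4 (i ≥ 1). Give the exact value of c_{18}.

(-1)^18 = 1; -3i - 3 at i=18 is -57; so c_{18} = -61.

-61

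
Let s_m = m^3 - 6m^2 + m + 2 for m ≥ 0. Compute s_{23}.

s_{23} = 1·23^3 - 6·23^2 + 1·23 + 2 = 9018.

9018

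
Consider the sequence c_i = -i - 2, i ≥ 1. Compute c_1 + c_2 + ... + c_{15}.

-150

Over i = 1..15: Σi = 120.
Total = (-1)·120 + (-2)·15 = -150.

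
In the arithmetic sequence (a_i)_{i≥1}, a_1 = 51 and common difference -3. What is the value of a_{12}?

a_i = 51 + (i - 1)·(-3).
a_{12} = 51 + 11·(-3) = 18.

18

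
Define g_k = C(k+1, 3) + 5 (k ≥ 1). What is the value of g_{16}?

C(17, 3) = 680, so g_{16} = 685.

685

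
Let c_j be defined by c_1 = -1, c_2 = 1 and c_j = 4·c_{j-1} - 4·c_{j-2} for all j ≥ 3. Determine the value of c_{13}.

69632

Compute successive terms:
c_3 = 8;  c_4 = 28;  c_5 = 80;  …;  c_{10} = 6400;  c_{11} = 14336;  c_{12} = 31744;  c_{13} = 69632.
(Characteristic roots are 2 and 2.)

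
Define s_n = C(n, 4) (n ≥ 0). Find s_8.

C(8, 4) = 70, so s_8 = 70.

70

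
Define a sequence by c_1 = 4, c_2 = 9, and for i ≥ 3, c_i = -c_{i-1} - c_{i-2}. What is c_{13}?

4

c_3 = -13  c_4 = 4  c_5 = 9  …  c_{10} = 4  c_{11} = 9  c_{12} = -13  c_{13} = 4.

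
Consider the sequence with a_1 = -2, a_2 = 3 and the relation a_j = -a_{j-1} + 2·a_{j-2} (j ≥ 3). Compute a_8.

Step forward from the initial values:
a_3 = -7; a_4 = 13; a_5 = -27; a_6 = 53; a_7 = -107; a_8 = 213.
(Characteristic roots are 1 and -2.)

213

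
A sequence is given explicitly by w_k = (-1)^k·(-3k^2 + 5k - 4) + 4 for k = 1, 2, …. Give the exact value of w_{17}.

(-1)^17 = -1; -3k^2 + 5k - 4 at k=17 is -786; so w_{17} = 790.

790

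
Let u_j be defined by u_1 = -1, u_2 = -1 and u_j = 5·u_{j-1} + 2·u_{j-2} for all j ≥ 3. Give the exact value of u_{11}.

-4783807

Step forward from the initial values:
u_3 = -7, u_4 = -37, u_5 = -199, u_6 = -1069, u_7 = -5743, u_8 = -30853, u_9 = -165751, u_{10} = -890461, u_{11} = -4783807.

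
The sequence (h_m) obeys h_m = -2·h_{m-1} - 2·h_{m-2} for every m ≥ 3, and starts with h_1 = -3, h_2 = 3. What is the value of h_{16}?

Applying the relation repeatedly:
h_3 = 0;  h_4 = -6;  h_5 = 12;  …;  h_{13} = 192;  h_{14} = -192;  h_{15} = 0;  h_{16} = 384.

384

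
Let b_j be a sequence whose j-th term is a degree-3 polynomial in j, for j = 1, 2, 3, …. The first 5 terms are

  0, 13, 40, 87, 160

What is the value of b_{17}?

5248

1st diffs: 13, 27, 47, 73.
2nd diffs: 14, 20, 26.
3rd diffs: 6, 6 (constant).
Newton forward-difference form: b_j = 13·C(j-1,1) + 14·C(j-1,2) + 6·C(j-1,3).
At j = 17: j-1 = 16, so b_{17} = 208 + 1680 + 3360 = 5248.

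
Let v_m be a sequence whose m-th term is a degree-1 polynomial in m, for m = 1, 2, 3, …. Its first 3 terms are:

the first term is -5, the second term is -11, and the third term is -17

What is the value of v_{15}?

1st diffs: -6, -6 (constant).
So v_m = -6m + 1.
Evaluating at m = 15 gives v_{15} = -89.

-89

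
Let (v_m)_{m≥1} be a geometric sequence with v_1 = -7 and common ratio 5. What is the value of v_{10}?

-13671875

v_m = (-7)·5^(m-1).
v_{10} = (-7)·5^9 = -13671875.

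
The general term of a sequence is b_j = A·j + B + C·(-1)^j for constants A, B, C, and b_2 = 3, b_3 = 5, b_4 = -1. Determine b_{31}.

The three given values yield: 2A + B + C = 3; 3A + B - C = 5; 4A + B + C = -1.
Subtracting the first from the second: A - 2C = 2.
Subtracting the second from the third: A + 2C = -6.
Solving: C = -2, A = -2, then B = 9.
Therefore b_{31} = -62 + 9 + (-2)·(-1) = -51.

-51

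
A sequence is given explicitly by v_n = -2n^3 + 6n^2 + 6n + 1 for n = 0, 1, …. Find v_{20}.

-13479

v_{20} = -2·20^3 + 6·20^2 + 6·20 + 1 = -13479.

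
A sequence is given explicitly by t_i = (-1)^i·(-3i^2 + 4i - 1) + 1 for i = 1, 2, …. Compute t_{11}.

321

(-1)^11 = -1; -3i^2 + 4i - 1 at i=11 is -320; so t_{11} = 321.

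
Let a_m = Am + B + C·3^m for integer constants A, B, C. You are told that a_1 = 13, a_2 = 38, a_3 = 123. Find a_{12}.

Plug in m = 1, 2, 3: A + B + 3C = 13; 2A + B + 9C = 38; 3A + B + 27C = 123.
Subtracting the first from the second: A + 6C = 25.
Subtracting the second from the third: A + 18C = 85.
Solving: C = 5, A = -5, then B = 3.
Hence a_{12} = -5·12 + 3 + 5·531441 = 2657148.

2657148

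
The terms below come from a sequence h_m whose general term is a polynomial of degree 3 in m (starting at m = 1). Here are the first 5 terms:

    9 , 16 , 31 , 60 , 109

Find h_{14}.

2440

1st diffs: 7, 15, 29, 49.
2nd diffs: 8, 14, 20.
3rd diffs: 6, 6 (constant).
Newton forward-difference form: h_m = 9 + 7·C(m-1,1) + 8·C(m-1,2) + 6·C(m-1,3).
At m = 14: m-1 = 13, so h_{14} = 9 + 91 + 624 + 1716 = 2440.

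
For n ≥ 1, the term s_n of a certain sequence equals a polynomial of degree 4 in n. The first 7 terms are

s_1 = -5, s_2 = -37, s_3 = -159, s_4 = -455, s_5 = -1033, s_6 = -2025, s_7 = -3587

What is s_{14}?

-48625

1st diffs: -32, -122, -296, -578, -992, -1562.
2nd diffs: -90, -174, -282, -414, -570.
3rd diffs: -84, -108, -132, -156.
4th diffs: -24, -24, -24 (constant).
Newton forward-difference form: s_n = -5 + (-32)·C(n-1,1) + (-90)·C(n-1,2) + (-84)·C(n-1,3) + (-24)·C(n-1,4).
At n = 14: n-1 = 13, so s_{14} = -5 - 416 - 7020 - 24024 - 17160 = -48625.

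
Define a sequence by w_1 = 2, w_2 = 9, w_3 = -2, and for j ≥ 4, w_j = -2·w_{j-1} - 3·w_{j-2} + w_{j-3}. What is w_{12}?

Compute successive terms:
w_4 = -21, w_5 = 57, w_6 = -53, w_7 = -86, w_8 = 388, w_9 = -571, w_{10} = -108, w_{11} = 2317, w_{12} = -4881.

-4881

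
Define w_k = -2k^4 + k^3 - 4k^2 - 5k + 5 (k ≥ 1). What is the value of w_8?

w_8 = -2·8^4 + 1·8^3 - 4·8^2 - 5·8 + 5 = -7971.

-7971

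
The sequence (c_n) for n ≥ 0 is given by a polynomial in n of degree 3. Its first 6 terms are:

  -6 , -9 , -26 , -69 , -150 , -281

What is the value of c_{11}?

1st diffs: -3, -17, -43, -81, -131.
2nd diffs: -14, -26, -38, -50.
3rd diffs: -12, -12, -12 (constant).
Newton forward-difference form: c_n = -6 + (-3)·C(n,1) + (-14)·C(n,2) + (-12)·C(n,3).
At n = 11: n = 11, so c_{11} = -6 - 33 - 770 - 1980 = -2789.

-2789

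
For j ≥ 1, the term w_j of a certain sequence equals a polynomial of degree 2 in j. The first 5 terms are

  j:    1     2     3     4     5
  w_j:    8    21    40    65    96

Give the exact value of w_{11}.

408

1st diffs: 13, 19, 25, 31.
2nd diffs: 6, 6, 6 (constant).
So w_j = 3j^2 + 4j + 1.
Evaluating at j = 11 gives w_{11} = 408.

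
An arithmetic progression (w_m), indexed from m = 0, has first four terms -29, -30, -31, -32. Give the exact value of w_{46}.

-75

Common difference d = -1.
w_m = -29 + (m - 0)·(-1).
w_{46} = -29 + 46·(-1) = -75.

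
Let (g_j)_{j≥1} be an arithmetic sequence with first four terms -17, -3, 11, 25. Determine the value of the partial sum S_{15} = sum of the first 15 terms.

Common difference d = 14.
g_j = -17 + (j - 1)·14.
g_{15} = 179; S = 15·(-17 + 179)/2 = 1215.

1215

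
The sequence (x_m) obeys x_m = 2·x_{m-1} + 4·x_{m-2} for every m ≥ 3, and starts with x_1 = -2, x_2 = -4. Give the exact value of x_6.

-512

Step forward from the initial values:
x_3 = -16  x_4 = -48  x_5 = -160  x_6 = -512.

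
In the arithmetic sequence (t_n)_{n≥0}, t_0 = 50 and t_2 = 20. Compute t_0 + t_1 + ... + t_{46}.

-13865

Common difference d = (20 - 50) / (2 - 0) = -15.
t_n = 50 + (n - 0)·(-15).
t_{46} = -640; S = 47·(50 + (-640))/2 = -13865.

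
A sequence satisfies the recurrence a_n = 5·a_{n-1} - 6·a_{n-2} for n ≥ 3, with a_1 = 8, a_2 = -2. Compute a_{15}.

Iterate the recurrence:
a_3 = -58, a_4 = -278, a_5 = -1042, …, a_{12} = -3135398, a_{13} = -9459442, a_{14} = -28484822, a_{15} = -85667458.
(Characteristic roots are 3 and 2.)

-85667458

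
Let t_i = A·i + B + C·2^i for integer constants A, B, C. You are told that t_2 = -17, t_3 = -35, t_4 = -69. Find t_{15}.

-131099

Plug in i = 2, 3, 4: 2A + B + 4C = -17; 3A + B + 8C = -35; 4A + B + 16C = -69.
Subtracting the first from the second: A + 4C = -18.
Subtracting the second from the third: A + 8C = -34.
Solving: C = -4, A = -2, then B = 3.
Therefore t_{15} = -30 + 3 + (-4)·32768 = -131099.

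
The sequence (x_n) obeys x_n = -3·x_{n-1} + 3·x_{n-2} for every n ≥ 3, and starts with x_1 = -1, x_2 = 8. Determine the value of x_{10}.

310473

Step forward from the initial values:
x_3 = -27, x_4 = 105, x_5 = -396, x_6 = 1503, x_7 = -5697, x_8 = 21600, x_9 = -81891, x_{10} = 310473.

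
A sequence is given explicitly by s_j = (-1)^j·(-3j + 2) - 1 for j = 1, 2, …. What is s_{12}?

(-1)^12 = 1; -3j + 2 at j=12 is -34; so s_{12} = -35.

-35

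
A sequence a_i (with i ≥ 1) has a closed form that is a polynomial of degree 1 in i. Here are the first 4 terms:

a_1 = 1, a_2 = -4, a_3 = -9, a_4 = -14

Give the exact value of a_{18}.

-84

1st diffs: -5, -5, -5 (constant).
So a_i = -5i + 6.
Evaluating at i = 18 gives a_{18} = -84.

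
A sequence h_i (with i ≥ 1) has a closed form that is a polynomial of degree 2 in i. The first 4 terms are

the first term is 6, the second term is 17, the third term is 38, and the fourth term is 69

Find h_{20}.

1st diffs: 11, 21, 31.
2nd diffs: 10, 10 (constant).
So h_i = 5i^2 - 4i + 5.
Evaluating at i = 20 gives h_{20} = 1925.

1925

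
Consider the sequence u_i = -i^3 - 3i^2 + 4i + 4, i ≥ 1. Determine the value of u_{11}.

u_{11} = -1·11^3 - 3·11^2 + 4·11 + 4 = -1646.

-1646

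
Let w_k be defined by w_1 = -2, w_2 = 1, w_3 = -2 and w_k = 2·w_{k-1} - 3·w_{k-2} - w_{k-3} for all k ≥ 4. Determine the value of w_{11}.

-437

Iterate the recurrence:
w_4 = -5; w_5 = -5; w_6 = 7; w_7 = 34; w_8 = 52; w_9 = -5; w_{10} = -200; w_{11} = -437.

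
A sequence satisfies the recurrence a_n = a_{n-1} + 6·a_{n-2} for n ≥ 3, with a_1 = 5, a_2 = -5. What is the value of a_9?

a_3 = 25;  a_4 = -5;  a_5 = 145;  a_6 = 115;  a_7 = 985;  a_8 = 1675;  a_9 = 7585.
(Characteristic roots are 3 and -2.)

7585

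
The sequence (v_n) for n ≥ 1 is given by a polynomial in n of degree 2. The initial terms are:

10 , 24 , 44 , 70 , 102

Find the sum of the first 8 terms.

1st diffs: 14, 20, 26, 32.
2nd diffs: 6, 6, 6 (constant).
So v_n = 3n^2 + 5n + 2.
Continuing: 140, 184, 234.
Summing n = 1..8 (8 terms) gives 808.

808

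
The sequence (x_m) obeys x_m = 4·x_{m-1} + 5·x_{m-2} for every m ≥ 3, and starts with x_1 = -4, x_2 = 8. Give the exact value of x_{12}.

32552088

Iterate the recurrence:
x_3 = 12;  x_4 = 88;  x_5 = 412;  x_6 = 2088;  x_7 = 10412;  x_8 = 52088;  x_9 = 260412;  x_{10} = 1302088;  x_{11} = 6510412;  x_{12} = 32552088.
(Characteristic roots are 5 and -1.)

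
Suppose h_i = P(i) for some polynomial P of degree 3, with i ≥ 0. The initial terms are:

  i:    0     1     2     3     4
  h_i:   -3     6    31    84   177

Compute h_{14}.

1st diffs: 9, 25, 53, 93.
2nd diffs: 16, 28, 40.
3rd diffs: 12, 12 (constant).
Newton forward-difference form: h_i = -3 + 9·C(i,1) + 16·C(i,2) + 12·C(i,3).
At i = 14: i = 14, so h_{14} = -3 + 126 + 1456 + 4368 = 5947.

5947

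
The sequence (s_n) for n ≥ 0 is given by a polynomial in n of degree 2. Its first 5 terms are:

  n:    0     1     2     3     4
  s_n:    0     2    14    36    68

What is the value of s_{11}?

1st diffs: 2, 12, 22, 32.
2nd diffs: 10, 10, 10 (constant).
Newton forward-difference form: s_n = 2·C(n,1) + 10·C(n,2).
At n = 11: n = 11, so s_{11} = 22 + 550 = 572.

572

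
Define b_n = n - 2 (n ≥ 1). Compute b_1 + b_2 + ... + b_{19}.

Over n = 1..19: Σn = 190.
Total = (1)·190 + (-2)·19 = 152.

152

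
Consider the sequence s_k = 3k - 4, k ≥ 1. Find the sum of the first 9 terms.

99

Over k = 1..9: Σk = 45.
Total = (3)·45 + (-4)·9 = 99.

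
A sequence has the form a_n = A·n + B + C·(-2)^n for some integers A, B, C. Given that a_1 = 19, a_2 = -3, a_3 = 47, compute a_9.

2075

The three given values yield: A + B - 2C = 19; 2A + B + 4C = -3; 3A + B - 8C = 47.
Subtracting the first from the second: A + 6C = -22.
Subtracting the second from the third: A - 12C = 50.
Solving: C = -4, A = 2, then B = 9.
So a_n = 2·n + 9 + (-4)·(-2)^n; at n=9 this is 2075.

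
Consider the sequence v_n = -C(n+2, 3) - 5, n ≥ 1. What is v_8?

-125

C(10, 3) = 120, so v_8 = -125.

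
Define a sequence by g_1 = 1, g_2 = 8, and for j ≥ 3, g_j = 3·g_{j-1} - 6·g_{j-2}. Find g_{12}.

Step forward from the initial values:
g_3 = 18;  g_4 = 6;  g_5 = -90;  g_6 = -306;  g_7 = -378;  g_8 = 702;  g_9 = 4374;  g_{10} = 8910;  g_{11} = 486;  g_{12} = -52002.

-52002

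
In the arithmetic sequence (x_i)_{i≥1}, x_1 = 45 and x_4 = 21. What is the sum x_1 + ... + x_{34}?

Common difference d = (21 - 45) / (4 - 1) = -8.
x_i = 45 + (i - 1)·(-8).
x_{34} = -219; S = 34·(45 + (-219))/2 = -2958.

-2958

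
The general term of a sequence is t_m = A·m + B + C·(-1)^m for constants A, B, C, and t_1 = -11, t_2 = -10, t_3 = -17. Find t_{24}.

-76

Plug in m = 1, 2, 3: A + B - C = -11; 2A + B + C = -10; 3A + B - C = -17.
Subtracting the first from the second: A + 2C = 1.
Subtracting the second from the third: A - 2C = -7.
Solving: C = 2, A = -3, then B = -6.
So t_m = -3·m + (-6) + 2·(-1)^m; at m=24 this is -76.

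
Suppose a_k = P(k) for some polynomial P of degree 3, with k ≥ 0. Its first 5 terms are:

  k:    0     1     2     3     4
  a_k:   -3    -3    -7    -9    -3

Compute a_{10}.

1st diffs: 0, -4, -2, 6.
2nd diffs: -4, 2, 8.
3rd diffs: 6, 6 (constant).
Newton forward-difference form: a_k = -3 + (-4)·C(k,2) + 6·C(k,3).
At k = 10: k = 10, so a_{10} = -3 - 180 + 720 = 537.

537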